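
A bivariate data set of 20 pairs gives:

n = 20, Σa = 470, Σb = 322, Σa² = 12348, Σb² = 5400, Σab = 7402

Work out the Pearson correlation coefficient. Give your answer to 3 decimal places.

-0.311

r = (nΣab − ΣaΣb) / √[(nΣa² − (Σa)²)(nΣb² − (Σb)²)]
Numerator: 20×7402 − 470×322 = -3300
Denominator: √[(246960 − 220900)(108000 − 103684)] = √[26060 × 4316] = 10605.4213
r = -3300 / 10605.4213 ≈ -0.311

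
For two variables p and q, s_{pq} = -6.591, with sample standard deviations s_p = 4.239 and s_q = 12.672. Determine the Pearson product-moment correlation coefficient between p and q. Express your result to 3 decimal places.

r = Cov(p,q) / (s_p · s_q) = -6.591 / (4.239 × 12.672)
  = -6.591 / 53.7166 ≈ -0.123

-0.123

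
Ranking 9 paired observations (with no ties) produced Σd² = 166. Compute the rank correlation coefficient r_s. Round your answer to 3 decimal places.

-0.383

ρ = 1 − 6Σd² / [n(n²−1)] = 1 − 6×166 / (9×80)
  = 1 − 996/720 = 1 − 1.3833 ≈ -0.383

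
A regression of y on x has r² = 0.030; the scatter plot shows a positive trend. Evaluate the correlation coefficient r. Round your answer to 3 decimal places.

|r| = √0.030 = 0.173
The association is positive, so r = 0.173.

0.173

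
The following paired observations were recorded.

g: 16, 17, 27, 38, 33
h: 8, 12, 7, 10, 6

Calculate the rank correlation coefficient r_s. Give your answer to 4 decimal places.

Rank g: 1, 2, 3, 5, 4
Rank h: 3, 5, 2, 4, 1
d = rank(g) − rank(h): -2, -3, 1, 1, 3; Σd² = 24
ρ = 1 − 6Σd² / [n(n²−1)] = 1 − 6×24 / (5×24) = 1 − 144/120 ≈ -0.2000

-0.2000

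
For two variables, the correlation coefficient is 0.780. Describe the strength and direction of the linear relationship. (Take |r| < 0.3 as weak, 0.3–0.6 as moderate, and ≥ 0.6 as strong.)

strong positive

r = 0.780 > 0 so the relationship is positive.
|r| = 0.780, which falls in the strong range.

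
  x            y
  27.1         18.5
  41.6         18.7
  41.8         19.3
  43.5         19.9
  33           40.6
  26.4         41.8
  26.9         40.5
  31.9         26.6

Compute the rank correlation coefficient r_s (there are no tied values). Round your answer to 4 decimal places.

Rank x: 3, 6, 7, 8, 5, 1, 2, 4
Rank y: 1, 2, 3, 4, 7, 8, 6, 5
d = rank(x) − rank(y): 2, 4, 4, 4, -2, -7, -4, -1; Σd² = 122
ρ = 1 − 6Σd² / [n(n²−1)] = 1 − 6×122 / (8×63) = 1 − 732/504 ≈ -0.4524

-0.4524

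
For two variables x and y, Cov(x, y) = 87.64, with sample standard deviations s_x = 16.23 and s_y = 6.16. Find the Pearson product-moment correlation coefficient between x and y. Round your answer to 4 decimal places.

r = Cov(x,y) / (s_x · s_y) = 87.64 / (16.23 × 6.16)
  = 87.64 / 99.9768 ≈ 0.8766

0.8766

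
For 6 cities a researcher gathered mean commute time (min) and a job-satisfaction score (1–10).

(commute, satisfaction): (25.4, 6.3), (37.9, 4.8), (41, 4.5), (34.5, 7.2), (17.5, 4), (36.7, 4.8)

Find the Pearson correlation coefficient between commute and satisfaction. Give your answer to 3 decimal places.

0.083

n = 6, Σx = 193, Σy = 31.6, Σx² = 6605.96, Σy² = 173.86, Σxy = 1021
nΣxy − ΣxΣy = 6126 − 6098.8 = 27.2
nΣx² − (Σx)² = 39635.76 − 37249 = 2386.76; nΣy² − (Σy)² = 1043.16 − 998.56 = 44.6
r = 27.2 / √(2386.76 × 44.6) = 27.2 / 326.2660 ≈ 0.083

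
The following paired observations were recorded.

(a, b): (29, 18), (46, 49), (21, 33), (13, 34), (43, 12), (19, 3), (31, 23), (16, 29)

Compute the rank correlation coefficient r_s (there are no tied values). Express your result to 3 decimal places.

-0.024

Rank a: 5, 8, 4, 1, 7, 3, 6, 2
Rank b: 3, 8, 6, 7, 2, 1, 4, 5
d = rank(a) − rank(b): 2, 0, -2, -6, 5, 2, 2, -3; Σd² = 86
ρ = 1 − 6Σd² / [n(n²−1)] = 1 − 6×86 / (8×63) = 1 − 516/504 ≈ -0.024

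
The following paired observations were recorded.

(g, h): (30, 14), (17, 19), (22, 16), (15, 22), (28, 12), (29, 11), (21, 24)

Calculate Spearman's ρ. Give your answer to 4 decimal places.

Rank g: 7, 2, 4, 1, 5, 6, 3
Rank h: 3, 5, 4, 6, 2, 1, 7
d = rank(g) − rank(h): 4, -3, 0, -5, 3, 5, -4; Σd² = 100
ρ = 1 − 6Σd² / [n(n²−1)] = 1 − 6×100 / (7×48) = 1 − 600/336 ≈ -0.7857

-0.7857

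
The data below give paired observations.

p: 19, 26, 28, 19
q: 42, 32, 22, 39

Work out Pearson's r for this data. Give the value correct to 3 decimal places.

n = 4, Σp = 92, Σq = 135, Σp² = 2182, Σq² = 4793, Σpq = 2987
nΣpq − ΣpΣq = 11948 − 12420 = -472
nΣp² − (Σp)² = 8728 − 8464 = 264; nΣq² − (Σq)² = 19172 − 18225 = 947
r = -472 / √(264 × 947) = -472 / 500.0080 ≈ -0.944

-0.944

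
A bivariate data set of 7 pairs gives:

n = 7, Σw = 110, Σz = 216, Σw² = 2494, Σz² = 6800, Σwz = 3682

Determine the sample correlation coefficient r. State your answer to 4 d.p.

r = (nΣwz − ΣwΣz) / √[(nΣw² − (Σw)²)(nΣz² − (Σz)²)]
Numerator: 7×3682 − 110×216 = 2014
Denominator: √[(17458 − 12100)(47600 − 46656)] = √[5358 × 944] = 2248.9891
r = 2014 / 2248.9891 ≈ 0.8955

0.8955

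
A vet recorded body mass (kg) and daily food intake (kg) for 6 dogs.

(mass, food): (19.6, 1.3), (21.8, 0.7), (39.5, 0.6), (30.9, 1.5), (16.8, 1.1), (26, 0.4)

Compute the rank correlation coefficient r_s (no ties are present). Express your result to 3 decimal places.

Rank mass: 2, 3, 6, 5, 1, 4
Rank food: 5, 3, 2, 6, 4, 1
d = rank(mass) − rank(food): -3, 0, 4, -1, -3, 3; Σd² = 44
ρ = 1 − 6Σd² / [n(n²−1)] = 1 − 6×44 / (6×35) = 1 − 264/210 ≈ -0.257

-0.257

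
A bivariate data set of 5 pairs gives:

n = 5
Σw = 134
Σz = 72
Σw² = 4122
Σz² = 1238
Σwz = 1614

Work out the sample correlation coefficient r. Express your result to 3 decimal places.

r = (nΣwz − ΣwΣz) / √[(nΣw² − (Σw)²)(nΣz² − (Σz)²)]
Numerator: 5×1614 − 134×72 = -1578
Denominator: √[(20610 − 17956)(6190 − 5184)] = √[2654 × 1006] = 1633.9902
r = -1578 / 1633.9902 ≈ -0.966

-0.966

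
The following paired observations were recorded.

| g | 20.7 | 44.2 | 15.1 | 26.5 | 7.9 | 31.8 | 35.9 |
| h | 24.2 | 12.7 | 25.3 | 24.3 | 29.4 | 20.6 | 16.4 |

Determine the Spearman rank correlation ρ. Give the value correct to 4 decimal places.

-0.9643

Rank g: 3, 7, 2, 4, 1, 5, 6
Rank h: 4, 1, 6, 5, 7, 3, 2
d = rank(g) − rank(h): -1, 6, -4, -1, -6, 2, 4; Σd² = 110
ρ = 1 − 6Σd² / [n(n²−1)] = 1 − 6×110 / (7×48) = 1 − 660/336 ≈ -0.9643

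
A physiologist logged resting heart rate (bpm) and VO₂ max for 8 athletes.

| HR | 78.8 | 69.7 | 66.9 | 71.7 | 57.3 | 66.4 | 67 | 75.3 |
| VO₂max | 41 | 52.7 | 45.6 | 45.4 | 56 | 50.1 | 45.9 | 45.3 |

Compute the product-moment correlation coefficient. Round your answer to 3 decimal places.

n = 8, Σx = 553.1, Σy = 382, Σx² = 38535.37, Σy² = 18403.72, Σxy = 26231.64
nΣxy − ΣxΣy = 209853.12 − 211284.2 = -1431.08
nΣx² − (Σx)² = 308282.96 − 305919.61 = 2363.35; nΣy² − (Σy)² = 147229.76 − 145924 = 1305.76
r = -1431.08 / √(2363.35 × 1305.76) = -1431.08 / 1756.6923 ≈ -0.815

-0.815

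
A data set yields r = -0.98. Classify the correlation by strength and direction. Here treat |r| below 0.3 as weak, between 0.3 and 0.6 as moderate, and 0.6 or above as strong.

r = -0.98 < 0 so the relationship is negative.
|r| = 0.98, which falls in the strong range.

strong negative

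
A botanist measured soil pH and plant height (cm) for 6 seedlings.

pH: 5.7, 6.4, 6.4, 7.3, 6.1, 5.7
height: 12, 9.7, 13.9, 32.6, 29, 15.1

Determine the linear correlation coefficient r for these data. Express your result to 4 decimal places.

n = 6, Σx = 37.6, Σy = 112.3, Σx² = 237.4, Σy² = 2563.07, Σxy = 720.39
nΣxy − ΣxΣy = 4322.34 − 4222.48 = 99.86
nΣx² − (Σx)² = 1424.4 − 1413.76 = 10.64; nΣy² − (Σy)² = 15378.42 − 12611.29 = 2767.13
r = 99.86 / √(10.64 × 2767.13) = 99.86 / 171.5875 ≈ 0.5820

0.5820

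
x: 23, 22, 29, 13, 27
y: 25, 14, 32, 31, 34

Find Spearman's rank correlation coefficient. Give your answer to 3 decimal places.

Rank x: 3, 2, 5, 1, 4
Rank y: 2, 1, 4, 3, 5
d = rank(x) − rank(y): 1, 1, 1, -2, -1; Σd² = 8
ρ = 1 − 6Σd² / [n(n²−1)] = 1 − 6×8 / (5×24) = 1 − 48/120 ≈ 0.600

0.600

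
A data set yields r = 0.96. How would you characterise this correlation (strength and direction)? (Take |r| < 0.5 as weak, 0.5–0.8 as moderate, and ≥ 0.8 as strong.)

r = 0.96 > 0 so the relationship is positive.
|r| = 0.96, which falls in the strong range.

strong positive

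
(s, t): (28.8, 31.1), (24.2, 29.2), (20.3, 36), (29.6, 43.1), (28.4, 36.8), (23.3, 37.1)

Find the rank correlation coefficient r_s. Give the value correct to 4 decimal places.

0.2571

Rank s: 5, 3, 1, 6, 4, 2
Rank t: 2, 1, 3, 6, 4, 5
d = rank(s) − rank(t): 3, 2, -2, 0, 0, -3; Σd² = 26
ρ = 1 − 6Σd² / [n(n²−1)] = 1 − 6×26 / (6×35) = 1 − 156/210 ≈ 0.2571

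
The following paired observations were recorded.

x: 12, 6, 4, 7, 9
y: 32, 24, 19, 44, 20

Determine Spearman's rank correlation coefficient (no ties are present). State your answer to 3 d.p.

Rank x: 5, 2, 1, 3, 4
Rank y: 4, 3, 1, 5, 2
d = rank(x) − rank(y): 1, -1, 0, -2, 2; Σd² = 10
ρ = 1 − 6Σd² / [n(n²−1)] = 1 − 6×10 / (5×24) = 1 − 60/120 ≈ 0.500

0.500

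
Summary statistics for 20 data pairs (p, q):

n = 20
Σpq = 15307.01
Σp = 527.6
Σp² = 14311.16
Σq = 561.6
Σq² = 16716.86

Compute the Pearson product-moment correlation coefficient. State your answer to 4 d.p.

r = (nΣpq − ΣpΣq) / √[(nΣp² − (Σp)²)(nΣq² − (Σq)²)]
Numerator: 20×15307.01 − 527.6×561.6 = 9840.04
Denominator: √[(286223.2 − 278361.76)(334337.2 − 315394.56)] = √[7861.44 × 18942.64] = 12203.1319
r = 9840.04 / 12203.1319 ≈ 0.8064

0.8064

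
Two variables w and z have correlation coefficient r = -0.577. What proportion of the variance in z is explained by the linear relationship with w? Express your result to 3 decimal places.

r² = (-0.577)² = 0.333

0.333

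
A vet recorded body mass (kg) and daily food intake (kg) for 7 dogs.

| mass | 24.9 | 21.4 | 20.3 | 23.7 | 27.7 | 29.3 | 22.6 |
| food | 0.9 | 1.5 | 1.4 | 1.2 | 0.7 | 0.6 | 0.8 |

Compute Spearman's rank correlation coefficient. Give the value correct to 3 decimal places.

Rank mass: 5, 2, 1, 4, 6, 7, 3
Rank food: 4, 7, 6, 5, 2, 1, 3
d = rank(mass) − rank(food): 1, -5, -5, -1, 4, 6, 0; Σd² = 104
ρ = 1 − 6Σd² / [n(n²−1)] = 1 − 6×104 / (7×48) = 1 − 624/336 ≈ -0.857

-0.857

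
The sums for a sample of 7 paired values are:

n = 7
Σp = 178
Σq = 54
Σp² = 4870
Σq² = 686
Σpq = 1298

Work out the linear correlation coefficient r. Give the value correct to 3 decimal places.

r = (nΣpq − ΣpΣq) / √[(nΣp² − (Σp)²)(nΣq² − (Σq)²)]
Numerator: 7×1298 − 178×54 = -526
Denominator: √[(34090 − 31684)(4802 − 2916)] = √[2406 × 1886] = 2130.1915
r = -526 / 2130.1915 ≈ -0.247

-0.247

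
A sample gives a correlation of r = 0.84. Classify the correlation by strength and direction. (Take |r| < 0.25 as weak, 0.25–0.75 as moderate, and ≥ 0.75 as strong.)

strong positive

r = 0.84 > 0 so the relationship is positive.
|r| = 0.84, which falls in the strong range.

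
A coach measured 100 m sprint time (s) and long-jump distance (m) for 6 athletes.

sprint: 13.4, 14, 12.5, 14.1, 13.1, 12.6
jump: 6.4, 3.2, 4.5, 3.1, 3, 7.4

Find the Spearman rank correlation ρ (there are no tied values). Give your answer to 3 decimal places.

-0.429

Rank sprint: 4, 5, 1, 6, 3, 2
Rank jump: 5, 3, 4, 2, 1, 6
d = rank(sprint) − rank(jump): -1, 2, -3, 4, 2, -4; Σd² = 50
ρ = 1 − 6Σd² / [n(n²−1)] = 1 − 6×50 / (6×35) = 1 − 300/210 ≈ -0.429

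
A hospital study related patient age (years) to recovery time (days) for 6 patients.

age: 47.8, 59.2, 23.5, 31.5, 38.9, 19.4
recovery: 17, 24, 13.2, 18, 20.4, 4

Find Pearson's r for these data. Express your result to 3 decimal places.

n = 6, Σx = 220.3, Σy = 96.6, Σx² = 9223.55, Σy² = 1795.4, Σxy = 3981.76
nΣxy − ΣxΣy = 23890.56 − 21280.98 = 2609.58
nΣx² − (Σx)² = 55341.3 − 48532.09 = 6809.21; nΣy² − (Σy)² = 10772.4 − 9331.56 = 1440.84
r = 2609.58 / √(6809.21 × 1440.84) = 2609.58 / 3132.2487 ≈ 0.833

0.833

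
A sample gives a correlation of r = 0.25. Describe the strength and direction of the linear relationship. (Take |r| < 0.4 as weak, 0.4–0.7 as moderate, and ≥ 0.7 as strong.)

r = 0.25 > 0 so the relationship is positive.
|r| = 0.25, which falls in the weak range.

weak positive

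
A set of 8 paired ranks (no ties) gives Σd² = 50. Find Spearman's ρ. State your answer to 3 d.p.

0.405

ρ = 1 − 6Σd² / [n(n²−1)] = 1 − 6×50 / (8×63)
  = 1 − 300/504 = 1 − 0.5952 ≈ 0.405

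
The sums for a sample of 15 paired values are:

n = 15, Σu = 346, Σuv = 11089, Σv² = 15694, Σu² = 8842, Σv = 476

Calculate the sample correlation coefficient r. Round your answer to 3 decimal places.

r = (nΣuv − ΣuΣv) / √[(nΣu² − (Σu)²)(nΣv² − (Σv)²)]
Numerator: 15×11089 − 346×476 = 1639
Denominator: √[(132630 − 119716)(235410 − 226576)] = √[12914 × 8834] = 10680.9305
r = 1639 / 10680.9305 ≈ 0.153

0.153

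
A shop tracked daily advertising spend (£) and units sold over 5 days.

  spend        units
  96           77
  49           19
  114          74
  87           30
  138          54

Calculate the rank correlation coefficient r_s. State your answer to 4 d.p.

Rank spend: 3, 1, 4, 2, 5
Rank units: 5, 1, 4, 2, 3
d = rank(spend) − rank(units): -2, 0, 0, 0, 2; Σd² = 8
ρ = 1 − 6Σd² / [n(n²−1)] = 1 − 6×8 / (5×24) = 1 − 48/120 ≈ 0.6000

0.6000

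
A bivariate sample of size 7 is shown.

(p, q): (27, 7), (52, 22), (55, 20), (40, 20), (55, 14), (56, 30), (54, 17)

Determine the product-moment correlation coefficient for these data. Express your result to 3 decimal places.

n = 7, Σp = 339, Σq = 130, Σp² = 17135, Σq² = 2718, Σpq = 6601
nΣpq − ΣpΣq = 46207 − 44070 = 2137
nΣp² − (Σp)² = 119945 − 114921 = 5024; nΣq² − (Σq)² = 19026 − 16900 = 2126
r = 2137 / √(5024 × 2126) = 2137 / 3268.1836 ≈ 0.654

0.654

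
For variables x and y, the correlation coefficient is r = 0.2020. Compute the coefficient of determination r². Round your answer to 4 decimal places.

0.0408

r² = (0.2020)² = 0.0408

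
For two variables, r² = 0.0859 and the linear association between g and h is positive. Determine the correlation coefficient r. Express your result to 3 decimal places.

|r| = √0.0859 = 0.293
The association is positive, so r = 0.293.

0.293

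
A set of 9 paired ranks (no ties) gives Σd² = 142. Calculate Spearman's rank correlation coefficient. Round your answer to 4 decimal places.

-0.1833

ρ = 1 − 6Σd² / [n(n²−1)] = 1 − 6×142 / (9×80)
  = 1 − 852/720 = 1 − 1.18333 ≈ -0.1833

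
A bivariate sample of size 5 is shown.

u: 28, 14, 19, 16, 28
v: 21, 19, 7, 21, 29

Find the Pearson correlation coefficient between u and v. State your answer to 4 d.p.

n = 5, Σu = 105, Σv = 97, Σu² = 2381, Σv² = 2133, Σuv = 2135
nΣuv − ΣuΣv = 10675 − 10185 = 490
nΣu² − (Σu)² = 11905 − 11025 = 880; nΣv² − (Σv)² = 10665 − 9409 = 1256
r = 490 / √(880 × 1256) = 490 / 1051.3230 ≈ 0.4661

0.4661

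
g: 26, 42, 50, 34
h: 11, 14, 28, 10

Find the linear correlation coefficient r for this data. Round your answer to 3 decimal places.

0.851

n = 4, Σg = 152, Σh = 63, Σg² = 6096, Σh² = 1201, Σgh = 2614
nΣgh − ΣgΣh = 10456 − 9576 = 880
nΣg² − (Σg)² = 24384 − 23104 = 1280; nΣh² − (Σh)² = 4804 − 3969 = 835
r = 880 / √(1280 × 835) = 880 / 1033.8278 ≈ 0.851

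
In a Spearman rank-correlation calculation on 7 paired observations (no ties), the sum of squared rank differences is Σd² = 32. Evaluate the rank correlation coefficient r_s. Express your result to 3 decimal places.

ρ = 1 − 6Σd² / [n(n²−1)] = 1 − 6×32 / (7×48)
  = 1 − 192/336 = 1 − 0.5714 ≈ 0.429

0.429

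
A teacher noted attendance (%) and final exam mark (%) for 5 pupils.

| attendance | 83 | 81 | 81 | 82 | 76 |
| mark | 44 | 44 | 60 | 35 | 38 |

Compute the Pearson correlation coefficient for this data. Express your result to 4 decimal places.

0.2051

n = 5, Σx = 403, Σy = 221, Σx² = 32511, Σy² = 10141, Σxy = 17834
nΣxy − ΣxΣy = 89170 − 89063 = 107
nΣx² − (Σx)² = 162555 − 162409 = 146; nΣy² − (Σy)² = 50705 − 48841 = 1864
r = 107 / √(146 × 1864) = 107 / 521.6742 ≈ 0.2051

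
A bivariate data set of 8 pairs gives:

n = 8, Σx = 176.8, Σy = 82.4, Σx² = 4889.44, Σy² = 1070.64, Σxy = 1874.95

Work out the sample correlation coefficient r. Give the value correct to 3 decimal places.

r = (nΣxy − ΣxΣy) / √[(nΣx² − (Σx)²)(nΣy² − (Σy)²)]
Numerator: 8×1874.95 − 176.8×82.4 = 431.28
Denominator: √[(39115.52 − 31258.24)(8565.12 − 6789.76)] = √[7857.28 × 1775.36] = 3734.9030
r = 431.28 / 3734.9030 ≈ 0.115

0.115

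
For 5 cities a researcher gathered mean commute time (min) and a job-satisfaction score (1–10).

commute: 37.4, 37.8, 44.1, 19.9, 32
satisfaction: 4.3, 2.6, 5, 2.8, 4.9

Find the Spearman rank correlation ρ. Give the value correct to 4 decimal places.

0.3000

Rank commute: 3, 4, 5, 1, 2
Rank satisfaction: 3, 1, 5, 2, 4
d = rank(commute) − rank(satisfaction): 0, 3, 0, -1, -2; Σd² = 14
ρ = 1 − 6Σd² / [n(n²−1)] = 1 − 6×14 / (5×24) = 1 − 84/120 ≈ 0.3000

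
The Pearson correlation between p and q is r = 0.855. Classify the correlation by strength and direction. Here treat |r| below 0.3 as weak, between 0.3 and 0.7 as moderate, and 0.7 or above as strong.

strong positive

r = 0.855 > 0 so the relationship is positive.
|r| = 0.855, which falls in the strong range.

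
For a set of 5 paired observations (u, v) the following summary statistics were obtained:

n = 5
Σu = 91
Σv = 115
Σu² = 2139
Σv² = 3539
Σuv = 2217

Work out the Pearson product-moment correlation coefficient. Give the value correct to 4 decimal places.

0.1887

r = (nΣuv − ΣuΣv) / √[(nΣu² − (Σu)²)(nΣv² − (Σv)²)]
Numerator: 5×2217 − 91×115 = 620
Denominator: √[(10695 − 8281)(17695 − 13225)] = √[2414 × 4470] = 3284.9018
r = 620 / 3284.9018 ≈ 0.1887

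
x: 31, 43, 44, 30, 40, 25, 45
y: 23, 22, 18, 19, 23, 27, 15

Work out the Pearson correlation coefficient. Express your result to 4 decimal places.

n = 7, Σx = 258, Σy = 147, Σx² = 9896, Σy² = 3181, Σxy = 5291
nΣxy − ΣxΣy = 37037 − 37926 = -889
nΣx² − (Σx)² = 69272 − 66564 = 2708; nΣy² − (Σy)² = 22267 − 21609 = 658
r = -889 / √(2708 × 658) = -889 / 1334.8648 ≈ -0.6660

-0.6660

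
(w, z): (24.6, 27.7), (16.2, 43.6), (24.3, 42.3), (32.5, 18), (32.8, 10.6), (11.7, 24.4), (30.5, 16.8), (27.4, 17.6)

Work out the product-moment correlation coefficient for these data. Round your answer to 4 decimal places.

n = 8, Σw = 200, Σz = 201, Σw² = 5408.08, Σz² = 6081.26, Σwz = 4628.43
nΣwz − ΣwΣz = 37027.44 − 40200 = -3172.56
nΣw² − (Σw)² = 43264.64 − 40000 = 3264.64; nΣz² − (Σz)² = 48650.08 − 40401 = 8249.08
r = -3172.56 / √(3264.64 × 8249.08) = -3172.56 / 5189.4389 ≈ -0.6113

-0.6113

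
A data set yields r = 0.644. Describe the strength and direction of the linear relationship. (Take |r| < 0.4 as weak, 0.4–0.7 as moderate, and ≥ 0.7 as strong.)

r = 0.644 > 0 so the relationship is positive.
|r| = 0.644, which falls in the moderate range.

moderate positive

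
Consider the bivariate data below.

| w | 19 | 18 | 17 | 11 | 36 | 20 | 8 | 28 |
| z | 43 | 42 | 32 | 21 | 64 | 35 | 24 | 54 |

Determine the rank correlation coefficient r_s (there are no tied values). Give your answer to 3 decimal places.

Rank w: 5, 4, 3, 2, 8, 6, 1, 7
Rank z: 6, 5, 3, 1, 8, 4, 2, 7
d = rank(w) − rank(z): -1, -1, 0, 1, 0, 2, -1, 0; Σd² = 8
ρ = 1 − 6Σd² / [n(n²−1)] = 1 − 6×8 / (8×63) = 1 − 48/504 ≈ 0.905

0.905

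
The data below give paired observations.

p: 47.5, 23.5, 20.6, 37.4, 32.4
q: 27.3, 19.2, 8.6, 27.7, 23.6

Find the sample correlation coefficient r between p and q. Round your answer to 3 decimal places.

n = 5, Σp = 161.4, Σq = 106.4, Σp² = 5681.38, Σq² = 2512.14, Σpq = 3725.73
nΣpq − ΣpΣq = 18628.65 − 17172.96 = 1455.69
nΣp² − (Σp)² = 28406.9 − 26049.96 = 2356.94; nΣq² − (Σq)² = 12560.7 − 11320.96 = 1239.74
r = 1455.69 / √(2356.94 × 1239.74) = 1455.69 / 1709.3837 ≈ 0.852

0.852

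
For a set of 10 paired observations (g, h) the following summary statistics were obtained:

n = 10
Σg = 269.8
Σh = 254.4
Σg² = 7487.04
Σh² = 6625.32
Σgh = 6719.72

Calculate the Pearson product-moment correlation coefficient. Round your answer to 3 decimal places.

-0.806

r = (nΣgh − ΣgΣh) / √[(nΣg² − (Σg)²)(nΣh² − (Σh)²)]
Numerator: 10×6719.72 − 269.8×254.4 = -1439.92
Denominator: √[(74870.4 − 72792.04)(66253.2 − 64719.36)] = √[2078.36 × 1533.84] = 1785.4612
r = -1439.92 / 1785.4612 ≈ -0.806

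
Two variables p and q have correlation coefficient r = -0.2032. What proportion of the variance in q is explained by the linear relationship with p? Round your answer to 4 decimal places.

0.0413

r² = (-0.2032)² = 0.0413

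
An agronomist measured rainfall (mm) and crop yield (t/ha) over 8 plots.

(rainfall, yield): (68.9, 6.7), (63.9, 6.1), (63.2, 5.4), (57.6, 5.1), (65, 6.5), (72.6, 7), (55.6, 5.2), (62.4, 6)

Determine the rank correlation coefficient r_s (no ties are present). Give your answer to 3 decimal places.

Rank rainfall: 7, 5, 4, 2, 6, 8, 1, 3
Rank yield: 7, 5, 3, 1, 6, 8, 2, 4
d = rank(rainfall) − rank(yield): 0, 0, 1, 1, 0, 0, -1, -1; Σd² = 4
ρ = 1 − 6Σd² / [n(n²−1)] = 1 − 6×4 / (8×63) = 1 − 24/504 ≈ 0.952

0.952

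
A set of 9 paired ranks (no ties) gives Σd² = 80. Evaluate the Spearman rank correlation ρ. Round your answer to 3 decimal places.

0.333

ρ = 1 − 6Σd² / [n(n²−1)] = 1 − 6×80 / (9×80)
  = 1 − 480/720 = 1 − 0.6667 ≈ 0.333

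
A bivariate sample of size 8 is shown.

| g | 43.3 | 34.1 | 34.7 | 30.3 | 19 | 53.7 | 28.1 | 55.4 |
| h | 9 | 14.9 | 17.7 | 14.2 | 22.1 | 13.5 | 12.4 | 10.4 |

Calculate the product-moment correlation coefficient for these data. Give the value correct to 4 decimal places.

-0.6839

n = 8, Σg = 298.6, Σh = 114.2, Σg² = 12263.34, Σh² = 1750.52, Σgh = 4011.69
nΣgh − ΣgΣh = 32093.52 − 34100.12 = -2006.6
nΣg² − (Σg)² = 98106.72 − 89161.96 = 8944.76; nΣh² − (Σh)² = 14004.16 − 13041.64 = 962.52
r = -2006.6 / √(8944.76 × 962.52) = -2006.6 / 2934.1967 ≈ -0.6839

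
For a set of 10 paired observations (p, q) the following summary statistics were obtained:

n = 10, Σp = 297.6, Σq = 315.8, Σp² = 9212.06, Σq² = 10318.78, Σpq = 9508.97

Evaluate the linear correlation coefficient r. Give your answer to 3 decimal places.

r = (nΣpq − ΣpΣq) / √[(nΣp² − (Σp)²)(nΣq² − (Σq)²)]
Numerator: 10×9508.97 − 297.6×315.8 = 1107.62
Denominator: √[(92120.6 − 88565.76)(103187.8 − 99729.64)] = √[3554.84 × 3458.16] = 3506.1668
r = 1107.62 / 3506.1668 ≈ 0.316

0.316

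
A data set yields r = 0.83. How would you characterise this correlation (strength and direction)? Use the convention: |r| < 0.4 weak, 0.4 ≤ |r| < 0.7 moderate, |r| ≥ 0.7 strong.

strong positive

r = 0.83 > 0 so the relationship is positive.
|r| = 0.83, which falls in the strong range.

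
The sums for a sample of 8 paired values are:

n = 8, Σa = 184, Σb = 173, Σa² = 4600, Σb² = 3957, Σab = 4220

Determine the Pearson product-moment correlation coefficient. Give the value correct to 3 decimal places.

r = (nΣab − ΣaΣb) / √[(nΣa² − (Σa)²)(nΣb² − (Σb)²)]
Numerator: 8×4220 − 184×173 = 1928
Denominator: √[(36800 − 33856)(31656 − 29929)] = √[2944 × 1727] = 2254.8366
r = 1928 / 2254.8366 ≈ 0.855

0.855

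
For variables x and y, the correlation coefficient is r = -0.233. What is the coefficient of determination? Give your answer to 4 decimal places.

0.0543

r² = (-0.233)² = 0.0543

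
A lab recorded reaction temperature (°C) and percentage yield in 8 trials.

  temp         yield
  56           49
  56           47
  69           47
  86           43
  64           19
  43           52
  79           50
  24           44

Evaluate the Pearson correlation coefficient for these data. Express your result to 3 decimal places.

-0.105

n = 8, Σx = 477, Σy = 351, Σx² = 31191, Σy² = 16169, Σxy = 20775
nΣxy − ΣxΣy = 166200 − 167427 = -1227
nΣx² − (Σx)² = 249528 − 227529 = 21999; nΣy² − (Σy)² = 129352 − 123201 = 6151
r = -1227 / √(21999 × 6151) = -1227 / 11632.5341 ≈ -0.105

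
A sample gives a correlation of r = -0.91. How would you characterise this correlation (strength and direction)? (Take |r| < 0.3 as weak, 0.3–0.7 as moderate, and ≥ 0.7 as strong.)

strong negative

r = -0.91 < 0 so the relationship is negative.
|r| = 0.91, which falls in the strong range.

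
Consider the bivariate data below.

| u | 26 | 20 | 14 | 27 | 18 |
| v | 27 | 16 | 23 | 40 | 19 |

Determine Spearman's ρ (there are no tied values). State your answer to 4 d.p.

Rank u: 4, 3, 1, 5, 2
Rank v: 4, 1, 3, 5, 2
d = rank(u) − rank(v): 0, 2, -2, 0, 0; Σd² = 8
ρ = 1 − 6Σd² / [n(n²−1)] = 1 − 6×8 / (5×24) = 1 − 48/120 ≈ 0.6000

0.6000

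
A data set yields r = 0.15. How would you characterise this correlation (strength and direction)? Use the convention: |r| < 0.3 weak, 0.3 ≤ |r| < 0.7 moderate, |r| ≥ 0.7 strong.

r = 0.15 > 0 so the relationship is positive.
|r| = 0.15, which falls in the weak range.

weak positive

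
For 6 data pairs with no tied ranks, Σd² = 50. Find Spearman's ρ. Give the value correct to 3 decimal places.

ρ = 1 − 6Σd² / [n(n²−1)] = 1 − 6×50 / (6×35)
  = 1 − 300/210 = 1 − 1.4286 ≈ -0.429

-0.429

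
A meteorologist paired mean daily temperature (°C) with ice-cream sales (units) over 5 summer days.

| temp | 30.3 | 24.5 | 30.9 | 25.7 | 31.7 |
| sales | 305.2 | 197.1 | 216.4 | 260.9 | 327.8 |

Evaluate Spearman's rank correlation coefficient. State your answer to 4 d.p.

0.7000

Rank temp: 3, 1, 4, 2, 5
Rank sales: 4, 1, 2, 3, 5
d = rank(temp) − rank(sales): -1, 0, 2, -1, 0; Σd² = 6
ρ = 1 − 6Σd² / [n(n²−1)] = 1 − 6×6 / (5×24) = 1 − 36/120 ≈ 0.7000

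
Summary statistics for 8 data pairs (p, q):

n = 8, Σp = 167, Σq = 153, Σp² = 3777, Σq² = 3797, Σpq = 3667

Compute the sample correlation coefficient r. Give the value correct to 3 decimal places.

0.940

r = (nΣpq − ΣpΣq) / √[(nΣp² − (Σp)²)(nΣq² − (Σq)²)]
Numerator: 8×3667 − 167×153 = 3785
Denominator: √[(30216 − 27889)(30376 − 23409)] = √[2327 × 6967] = 4026.4387
r = 3785 / 4026.4387 ≈ 0.940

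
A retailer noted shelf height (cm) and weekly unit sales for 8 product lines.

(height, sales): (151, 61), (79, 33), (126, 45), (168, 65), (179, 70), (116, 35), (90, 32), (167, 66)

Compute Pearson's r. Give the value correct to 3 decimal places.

0.969

n = 8, Σx = 1076, Σy = 407, Σx² = 154628, Σy² = 22565, Σxy = 58900
nΣxy − ΣxΣy = 471200 − 437932 = 33268
nΣx² − (Σx)² = 1237024 − 1157776 = 79248; nΣy² − (Σy)² = 180520 − 165649 = 14871
r = 33268 / √(79248 × 14871) = 33268 / 34329.2442 ≈ 0.969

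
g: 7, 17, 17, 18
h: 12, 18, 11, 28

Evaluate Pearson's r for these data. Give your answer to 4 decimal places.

0.5207

n = 4, Σg = 59, Σh = 69, Σg² = 951, Σh² = 1373, Σgh = 1081
nΣgh − ΣgΣh = 4324 − 4071 = 253
nΣg² − (Σg)² = 3804 − 3481 = 323; nΣh² − (Σh)² = 5492 − 4761 = 731
r = 253 / √(323 × 731) = 253 / 485.9146 ≈ 0.5207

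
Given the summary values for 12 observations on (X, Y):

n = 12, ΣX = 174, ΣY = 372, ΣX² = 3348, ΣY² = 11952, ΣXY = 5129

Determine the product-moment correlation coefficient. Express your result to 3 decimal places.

r = (nΣXY − ΣXΣY) / √[(nΣX² − (ΣX)²)(nΣY² − (ΣY)²)]
Numerator: 12×5129 − 174×372 = -3180
Denominator: √[(40176 − 30276)(143424 − 138384)] = √[9900 × 5040] = 7063.7101
r = -3180 / 7063.7101 ≈ -0.450

-0.450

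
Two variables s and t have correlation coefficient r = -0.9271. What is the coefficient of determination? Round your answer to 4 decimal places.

r² = (-0.9271)² = 0.8595

0.8595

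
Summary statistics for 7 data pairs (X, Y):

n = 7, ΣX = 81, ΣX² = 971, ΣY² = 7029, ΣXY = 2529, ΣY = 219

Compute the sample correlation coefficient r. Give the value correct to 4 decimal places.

-0.0665

r = (nΣXY − ΣXΣY) / √[(nΣX² − (ΣX)²)(nΣY² − (ΣY)²)]
Numerator: 7×2529 − 81×219 = -36
Denominator: √[(6797 − 6561)(49203 − 47961)] = √[236 × 1242] = 541.3982
r = -36 / 541.3982 ≈ -0.0665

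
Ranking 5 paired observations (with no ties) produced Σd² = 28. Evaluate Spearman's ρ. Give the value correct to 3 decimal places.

ρ = 1 − 6Σd² / [n(n²−1)] = 1 − 6×28 / (5×24)
  = 1 − 168/120 = 1 − 1.4000 ≈ -0.400

-0.400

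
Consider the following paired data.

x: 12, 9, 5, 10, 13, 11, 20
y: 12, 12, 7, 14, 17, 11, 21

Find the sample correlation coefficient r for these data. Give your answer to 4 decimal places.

0.9274

n = 7, Σx = 80, Σy = 94, Σx² = 1040, Σy² = 1384, Σxy = 1189
nΣxy − ΣxΣy = 8323 − 7520 = 803
nΣx² − (Σx)² = 7280 − 6400 = 880; nΣy² − (Σy)² = 9688 − 8836 = 852
r = 803 / √(880 × 852) = 803 / 865.8868 ≈ 0.9274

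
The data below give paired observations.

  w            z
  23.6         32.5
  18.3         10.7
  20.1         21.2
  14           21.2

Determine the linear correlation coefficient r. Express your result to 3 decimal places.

n = 4, Σw = 76, Σz = 85.6, Σw² = 1491.86, Σz² = 2069.62, Σwz = 1685.73
nΣwz − ΣwΣz = 6742.92 − 6505.6 = 237.32
nΣw² − (Σw)² = 5967.44 − 5776 = 191.44; nΣz² − (Σz)² = 8278.48 − 7327.36 = 951.12
r = 237.32 / √(191.44 × 951.12) = 237.32 / 426.7112 ≈ 0.556

0.556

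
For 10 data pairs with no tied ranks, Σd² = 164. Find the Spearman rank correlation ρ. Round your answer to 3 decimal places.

0.006

ρ = 1 − 6Σd² / [n(n²−1)] = 1 − 6×164 / (10×99)
  = 1 − 984/990 = 1 − 0.9939 ≈ 0.006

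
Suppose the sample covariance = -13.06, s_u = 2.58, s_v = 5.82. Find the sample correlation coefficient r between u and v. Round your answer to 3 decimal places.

r = Cov(u,v) / (s_u · s_v) = -13.06 / (2.58 × 5.82)
  = -13.06 / 15.0156 ≈ -0.870

-0.870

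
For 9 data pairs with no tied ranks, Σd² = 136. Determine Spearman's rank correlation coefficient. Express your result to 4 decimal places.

ρ = 1 − 6Σd² / [n(n²−1)] = 1 − 6×136 / (9×80)
  = 1 − 816/720 = 1 − 1.13333 ≈ -0.1333

-0.1333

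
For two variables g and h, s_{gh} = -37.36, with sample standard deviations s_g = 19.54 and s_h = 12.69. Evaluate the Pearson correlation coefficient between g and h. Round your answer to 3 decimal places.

-0.151

r = Cov(g,h) / (s_g · s_h) = -37.36 / (19.54 × 12.69)
  = -37.36 / 247.9626 ≈ -0.151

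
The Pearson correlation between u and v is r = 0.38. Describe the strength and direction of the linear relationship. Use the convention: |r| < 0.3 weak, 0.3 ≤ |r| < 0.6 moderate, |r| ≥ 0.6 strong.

moderate positive

r = 0.38 > 0 so the relationship is positive.
|r| = 0.38, which falls in the moderate range.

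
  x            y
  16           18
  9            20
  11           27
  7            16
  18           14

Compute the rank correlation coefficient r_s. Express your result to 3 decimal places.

Rank x: 4, 2, 3, 1, 5
Rank y: 3, 4, 5, 2, 1
d = rank(x) − rank(y): 1, -2, -2, -1, 4; Σd² = 26
ρ = 1 − 6Σd² / [n(n²−1)] = 1 − 6×26 / (5×24) = 1 − 156/120 ≈ -0.300

-0.300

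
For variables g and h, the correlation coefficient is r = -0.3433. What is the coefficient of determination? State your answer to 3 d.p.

0.118

r² = (-0.3433)² = 0.118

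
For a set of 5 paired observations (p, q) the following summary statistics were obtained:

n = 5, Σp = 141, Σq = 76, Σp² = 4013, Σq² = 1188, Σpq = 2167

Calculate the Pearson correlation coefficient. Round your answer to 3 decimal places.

r = (nΣpq − ΣpΣq) / √[(nΣp² − (Σp)²)(nΣq² − (Σq)²)]
Numerator: 5×2167 − 141×76 = 119
Denominator: √[(20065 − 19881)(5940 − 5776)] = √[184 × 164] = 173.7124
r = 119 / 173.7124 ≈ 0.685

0.685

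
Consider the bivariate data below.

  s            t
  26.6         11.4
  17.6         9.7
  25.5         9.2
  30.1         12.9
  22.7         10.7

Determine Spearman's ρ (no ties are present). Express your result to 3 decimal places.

Rank s: 4, 1, 3, 5, 2
Rank t: 4, 2, 1, 5, 3
d = rank(s) − rank(t): 0, -1, 2, 0, -1; Σd² = 6
ρ = 1 − 6Σd² / [n(n²−1)] = 1 − 6×6 / (5×24) = 1 − 36/120 ≈ 0.700

0.700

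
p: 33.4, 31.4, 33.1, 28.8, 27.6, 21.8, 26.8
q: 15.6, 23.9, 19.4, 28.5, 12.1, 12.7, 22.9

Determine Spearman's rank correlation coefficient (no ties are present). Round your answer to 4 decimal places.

Rank p: 7, 5, 6, 4, 3, 1, 2
Rank q: 3, 6, 4, 7, 1, 2, 5
d = rank(p) − rank(q): 4, -1, 2, -3, 2, -1, -3; Σd² = 44
ρ = 1 − 6Σd² / [n(n²−1)] = 1 − 6×44 / (7×48) = 1 − 264/336 ≈ 0.2143

0.2143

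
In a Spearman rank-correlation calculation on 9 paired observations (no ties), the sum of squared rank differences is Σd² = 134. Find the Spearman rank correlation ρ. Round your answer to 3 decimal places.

-0.117

ρ = 1 − 6Σd² / [n(n²−1)] = 1 − 6×134 / (9×80)
  = 1 − 804/720 = 1 − 1.1167 ≈ -0.117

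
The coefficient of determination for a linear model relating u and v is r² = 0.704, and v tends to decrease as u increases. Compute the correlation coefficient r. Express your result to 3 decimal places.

-0.839

|r| = √0.704 = 0.839
The association is negative, so r = −0.839.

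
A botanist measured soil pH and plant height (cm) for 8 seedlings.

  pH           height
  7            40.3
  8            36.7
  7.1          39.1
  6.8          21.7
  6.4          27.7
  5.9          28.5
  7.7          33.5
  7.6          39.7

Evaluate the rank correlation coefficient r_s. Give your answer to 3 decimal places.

Rank pH: 4, 8, 5, 3, 2, 1, 7, 6
Rank height: 8, 5, 6, 1, 2, 3, 4, 7
d = rank(pH) − rank(height): -4, 3, -1, 2, 0, -2, 3, -1; Σd² = 44
ρ = 1 − 6Σd² / [n(n²−1)] = 1 − 6×44 / (8×63) = 1 − 264/504 ≈ 0.476

0.476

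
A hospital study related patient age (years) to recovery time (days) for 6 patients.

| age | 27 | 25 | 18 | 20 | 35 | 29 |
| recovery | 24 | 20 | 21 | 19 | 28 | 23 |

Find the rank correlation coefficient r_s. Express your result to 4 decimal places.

Rank age: 4, 3, 1, 2, 6, 5
Rank recovery: 5, 2, 3, 1, 6, 4
d = rank(age) − rank(recovery): -1, 1, -2, 1, 0, 1; Σd² = 8
ρ = 1 − 6Σd² / [n(n²−1)] = 1 − 6×8 / (6×35) = 1 − 48/210 ≈ 0.7714

0.7714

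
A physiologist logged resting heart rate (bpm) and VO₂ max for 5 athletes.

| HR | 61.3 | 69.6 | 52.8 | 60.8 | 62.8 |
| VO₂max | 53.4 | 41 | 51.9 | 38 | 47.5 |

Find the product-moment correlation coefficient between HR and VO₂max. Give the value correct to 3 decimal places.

-0.533

n = 5, Σx = 307.3, Σy = 231.8, Σx² = 19030.17, Σy² = 10926.42, Σxy = 14160.74
nΣxy − ΣxΣy = 70803.7 − 71232.14 = -428.44
nΣx² − (Σx)² = 95150.85 − 94433.29 = 717.56; nΣy² − (Σy)² = 54632.1 − 53731.24 = 900.86
r = -428.44 / √(717.56 × 900.86) = -428.44 / 804.0032 ≈ -0.533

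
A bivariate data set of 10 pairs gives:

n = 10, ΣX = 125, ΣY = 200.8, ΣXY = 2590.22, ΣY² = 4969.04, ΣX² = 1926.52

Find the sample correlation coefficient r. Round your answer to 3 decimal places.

0.137

r = (nΣXY − ΣXΣY) / √[(nΣX² − (ΣX)²)(nΣY² − (ΣY)²)]
Numerator: 10×2590.22 − 125×200.8 = 802.2
Denominator: √[(19265.2 − 15625)(49690.4 − 40320.64)] = √[3640.2 × 9369.76] = 5840.1884
r = 802.2 / 5840.1884 ≈ 0.137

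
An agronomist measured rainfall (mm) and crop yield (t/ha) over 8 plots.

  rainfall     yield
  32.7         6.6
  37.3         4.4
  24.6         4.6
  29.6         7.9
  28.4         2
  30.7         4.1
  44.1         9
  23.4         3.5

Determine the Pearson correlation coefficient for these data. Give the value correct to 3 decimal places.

0.613

n = 8, Σx = 250.8, Σy = 42.1, Σx² = 8183.32, Σy² = 260.55, Σxy = 1388.41
nΣxy − ΣxΣy = 11107.28 − 10558.68 = 548.6
nΣx² − (Σx)² = 65466.56 − 62900.64 = 2565.92; nΣy² − (Σy)² = 2084.4 − 1772.41 = 311.99
r = 548.6 / √(2565.92 × 311.99) = 548.6 / 894.7298 ≈ 0.613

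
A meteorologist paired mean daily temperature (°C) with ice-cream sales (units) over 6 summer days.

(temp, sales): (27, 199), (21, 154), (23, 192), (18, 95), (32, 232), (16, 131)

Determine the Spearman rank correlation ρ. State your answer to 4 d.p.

Rank temp: 5, 3, 4, 2, 6, 1
Rank sales: 5, 3, 4, 1, 6, 2
d = rank(temp) − rank(sales): 0, 0, 0, 1, 0, -1; Σd² = 2
ρ = 1 − 6Σd² / [n(n²−1)] = 1 − 6×2 / (6×35) = 1 − 12/210 ≈ 0.9429

0.9429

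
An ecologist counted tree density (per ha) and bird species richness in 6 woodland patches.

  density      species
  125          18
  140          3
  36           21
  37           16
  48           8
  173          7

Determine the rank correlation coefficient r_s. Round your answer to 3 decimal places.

-0.771

Rank density: 4, 5, 1, 2, 3, 6
Rank species: 5, 1, 6, 4, 3, 2
d = rank(density) − rank(species): -1, 4, -5, -2, 0, 4; Σd² = 62
ρ = 1 − 6Σd² / [n(n²−1)] = 1 − 6×62 / (6×35) = 1 − 372/210 ≈ -0.771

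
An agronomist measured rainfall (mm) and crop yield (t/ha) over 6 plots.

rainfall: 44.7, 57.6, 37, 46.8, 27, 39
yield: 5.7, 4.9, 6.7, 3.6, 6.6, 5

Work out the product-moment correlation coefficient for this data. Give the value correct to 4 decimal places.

n = 6, Σx = 252.1, Σy = 32.5, Σx² = 11125.09, Σy² = 182.91, Σxy = 1326.61
nΣxy − ΣxΣy = 7959.66 − 8193.25 = -233.59
nΣx² − (Σx)² = 66750.54 − 63554.41 = 3196.13; nΣy² − (Σy)² = 1097.46 − 1056.25 = 41.21
r = -233.59 / √(3196.13 × 41.21) = -233.59 / 362.9222 ≈ -0.6436

-0.6436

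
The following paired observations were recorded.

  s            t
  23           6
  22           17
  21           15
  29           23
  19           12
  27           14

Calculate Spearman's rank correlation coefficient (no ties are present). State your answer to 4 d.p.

Rank s: 4, 3, 2, 6, 1, 5
Rank t: 1, 5, 4, 6, 2, 3
d = rank(s) − rank(t): 3, -2, -2, 0, -1, 2; Σd² = 22
ρ = 1 − 6Σd² / [n(n²−1)] = 1 − 6×22 / (6×35) = 1 − 132/210 ≈ 0.3714

0.3714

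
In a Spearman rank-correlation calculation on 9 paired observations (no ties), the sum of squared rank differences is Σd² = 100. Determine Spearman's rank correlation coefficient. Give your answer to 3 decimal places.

ρ = 1 − 6Σd² / [n(n²−1)] = 1 − 6×100 / (9×80)
  = 1 − 600/720 = 1 − 0.8333 ≈ 0.167

0.167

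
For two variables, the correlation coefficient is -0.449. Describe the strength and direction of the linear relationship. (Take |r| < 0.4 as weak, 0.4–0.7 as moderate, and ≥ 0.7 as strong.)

r = -0.449 < 0 so the relationship is negative.
|r| = 0.449, which falls in the moderate range.

moderate negative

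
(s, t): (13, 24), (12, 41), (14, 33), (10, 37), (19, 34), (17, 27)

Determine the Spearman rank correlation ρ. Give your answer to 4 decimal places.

-0.4286

Rank s: 3, 2, 4, 1, 6, 5
Rank t: 1, 6, 3, 5, 4, 2
d = rank(s) − rank(t): 2, -4, 1, -4, 2, 3; Σd² = 50
ρ = 1 − 6Σd² / [n(n²−1)] = 1 − 6×50 / (6×35) = 1 − 300/210 ≈ -0.4286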